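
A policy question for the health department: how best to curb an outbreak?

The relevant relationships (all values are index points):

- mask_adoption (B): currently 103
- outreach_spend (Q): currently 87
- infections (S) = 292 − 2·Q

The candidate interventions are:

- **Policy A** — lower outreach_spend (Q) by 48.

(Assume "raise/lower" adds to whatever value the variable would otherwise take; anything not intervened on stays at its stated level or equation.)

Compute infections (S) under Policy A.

214

Policy A (Q − 48):
  Q = 87 − 48 = 39
  S = 292 − 2·39 = 214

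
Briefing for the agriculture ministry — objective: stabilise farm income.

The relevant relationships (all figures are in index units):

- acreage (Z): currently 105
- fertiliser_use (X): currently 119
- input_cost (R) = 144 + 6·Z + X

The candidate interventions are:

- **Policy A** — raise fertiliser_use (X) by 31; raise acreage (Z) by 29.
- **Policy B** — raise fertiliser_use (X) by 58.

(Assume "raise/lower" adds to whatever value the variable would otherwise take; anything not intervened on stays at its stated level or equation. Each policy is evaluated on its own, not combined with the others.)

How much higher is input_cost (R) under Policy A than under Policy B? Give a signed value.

147

Policy A (X + 31, Z + 29):
  Z = 105 + 29 = 134
  X = 119 + 31 = 150
  R = 144 + 6·134 + 150 = 1098
Policy B (X + 58):
  Z = 105
  X = 119 + 58 = 177
  R = 144 + 6·105 + 177 = 951
R: 1098 − 951 = 147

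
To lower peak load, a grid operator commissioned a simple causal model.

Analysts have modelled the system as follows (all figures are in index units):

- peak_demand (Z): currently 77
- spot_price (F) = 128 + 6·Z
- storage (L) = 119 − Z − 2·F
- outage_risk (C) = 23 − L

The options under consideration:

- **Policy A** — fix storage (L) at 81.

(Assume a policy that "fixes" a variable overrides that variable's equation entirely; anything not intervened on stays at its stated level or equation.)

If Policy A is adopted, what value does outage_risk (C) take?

-58

Policy A (L := 81):
  Z = 77
  F = 128 + 6·77 = 590
  L = 81
  C = 23 − 81 = -58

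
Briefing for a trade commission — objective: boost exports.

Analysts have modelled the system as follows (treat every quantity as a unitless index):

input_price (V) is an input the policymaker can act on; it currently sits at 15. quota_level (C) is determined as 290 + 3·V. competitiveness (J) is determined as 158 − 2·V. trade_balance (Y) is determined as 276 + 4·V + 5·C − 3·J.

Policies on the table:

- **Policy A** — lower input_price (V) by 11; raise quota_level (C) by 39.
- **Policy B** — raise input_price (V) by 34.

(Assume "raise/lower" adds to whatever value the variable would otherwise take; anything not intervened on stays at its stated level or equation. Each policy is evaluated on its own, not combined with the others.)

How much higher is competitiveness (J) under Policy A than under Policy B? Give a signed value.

90

Policy A (V − 11, C + 39):
  V = 15 − 11 = 4
  J = 158 − 2·4 = 150
Policy B (V + 34):
  V = 15 + 34 = 49
  J = 158 − 2·49 = 60
J: 150 − 60 = 90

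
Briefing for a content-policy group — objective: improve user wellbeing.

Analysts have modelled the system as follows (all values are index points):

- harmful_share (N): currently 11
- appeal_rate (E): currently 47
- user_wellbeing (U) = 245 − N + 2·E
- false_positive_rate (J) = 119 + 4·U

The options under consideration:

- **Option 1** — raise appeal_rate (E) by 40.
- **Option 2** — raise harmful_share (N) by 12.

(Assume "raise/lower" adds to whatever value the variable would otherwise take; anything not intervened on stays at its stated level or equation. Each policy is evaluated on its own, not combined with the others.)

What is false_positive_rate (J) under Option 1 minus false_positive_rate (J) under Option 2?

368

Option 1 (E + 40):
  N = 11
  E = 47 + 40 = 87
  U = 245 − 11 + 2·87 = 408
  J = 119 + 4·408 = 1751
Option 2 (N + 12):
  N = 11 + 12 = 23
  E = 47
  U = 245 − 23 + 2·47 = 316
  J = 119 + 4·316 = 1383
J: 1751 − 1383 = 368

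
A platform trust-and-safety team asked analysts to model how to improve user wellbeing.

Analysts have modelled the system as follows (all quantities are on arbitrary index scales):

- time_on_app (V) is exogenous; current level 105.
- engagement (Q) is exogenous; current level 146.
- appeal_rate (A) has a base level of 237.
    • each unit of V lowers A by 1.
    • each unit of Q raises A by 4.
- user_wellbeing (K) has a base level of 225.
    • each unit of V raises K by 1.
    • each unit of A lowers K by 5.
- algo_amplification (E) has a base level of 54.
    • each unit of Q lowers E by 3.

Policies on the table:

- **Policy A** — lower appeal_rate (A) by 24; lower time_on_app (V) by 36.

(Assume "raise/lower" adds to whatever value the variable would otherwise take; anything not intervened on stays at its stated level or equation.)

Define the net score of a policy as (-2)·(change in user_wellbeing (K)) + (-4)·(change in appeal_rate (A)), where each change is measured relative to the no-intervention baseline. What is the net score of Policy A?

Baseline:
  V = 105
  Q = 146
  A = 237 − 105 + 4·146 = 716
  K = 225 + 105 − 5·716 = -3250
Policy A (A − 24, V − 36):
  V = 105 − 36 = 69
  Q = 146
  A = 237 − 69 + 4·146 (−24 from intervention) = 728
  K = 225 + 69 − 5·728 = -3346
ΔK = -3346 − (-3250) = -96; ΔA = 728 − 716 = 12
Score = (-2)·(-96) + (-4)·12 = 144

144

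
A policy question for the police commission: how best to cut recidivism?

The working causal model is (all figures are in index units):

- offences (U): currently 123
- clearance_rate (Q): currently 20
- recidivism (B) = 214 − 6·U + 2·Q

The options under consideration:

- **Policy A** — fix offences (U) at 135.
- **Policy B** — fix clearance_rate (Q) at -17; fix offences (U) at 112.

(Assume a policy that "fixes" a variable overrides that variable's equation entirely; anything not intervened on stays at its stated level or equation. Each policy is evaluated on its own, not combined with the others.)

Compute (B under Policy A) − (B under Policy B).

-64

Policy A (U := 135):
  U = 135
  Q = 20
  B = 214 − 6·135 + 2·20 = -556
Policy B (Q := -17, U := 112):
  U = 112
  Q = -17
  B = 214 − 6·112 + 2·(-17) = -492
B: -556 − (-492) = -64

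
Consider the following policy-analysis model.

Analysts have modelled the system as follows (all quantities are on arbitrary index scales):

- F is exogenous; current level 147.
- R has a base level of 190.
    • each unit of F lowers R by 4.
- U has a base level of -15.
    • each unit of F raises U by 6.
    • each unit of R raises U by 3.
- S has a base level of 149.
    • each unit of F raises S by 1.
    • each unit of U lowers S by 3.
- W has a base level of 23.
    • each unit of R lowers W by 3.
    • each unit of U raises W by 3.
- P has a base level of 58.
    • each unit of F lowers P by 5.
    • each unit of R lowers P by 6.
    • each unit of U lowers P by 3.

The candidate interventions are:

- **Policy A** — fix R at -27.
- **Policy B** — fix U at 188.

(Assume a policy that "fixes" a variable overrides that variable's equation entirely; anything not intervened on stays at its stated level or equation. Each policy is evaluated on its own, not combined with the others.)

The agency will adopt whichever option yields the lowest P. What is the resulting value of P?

Policy A (R := -27):
  F = 147
  R = -27
  U = -15 + 6·147 + 3·(-27) = 786
  P = 58 − 5·147 − 6·(-27) − 3·786 = -2873
Policy B (U := 188):
  F = 147
  R = 190 − 4·147 = -398
  U = 188
  P = 58 − 5·147 − 6·(-398) − 3·188 = 1147
Comparing — Policy A: P=-2873, Policy B: P=1147. Lowest is -2873 (Policy A).

-2873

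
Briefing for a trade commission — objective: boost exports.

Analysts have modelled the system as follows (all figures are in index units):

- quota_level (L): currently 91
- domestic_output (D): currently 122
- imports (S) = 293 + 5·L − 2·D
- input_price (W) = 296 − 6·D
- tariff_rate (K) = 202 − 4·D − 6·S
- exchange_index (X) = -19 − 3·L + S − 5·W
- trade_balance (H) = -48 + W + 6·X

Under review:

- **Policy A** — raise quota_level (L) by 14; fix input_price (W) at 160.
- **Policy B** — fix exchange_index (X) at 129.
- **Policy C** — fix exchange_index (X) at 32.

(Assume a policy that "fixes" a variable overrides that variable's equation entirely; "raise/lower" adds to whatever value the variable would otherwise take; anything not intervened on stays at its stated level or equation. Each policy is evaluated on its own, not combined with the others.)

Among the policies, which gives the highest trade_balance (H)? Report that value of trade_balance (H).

Policy A (L + 14, W := 160):
  L = 91 + 14 = 105
  D = 122
  S = 293 + 5·105 − 2·122 = 574
  W = 160
  X = -19 − 3·105 + 574 − 5·160 = -560
  H = -48 + 160 + 6·(-560) = -3248
Policy B (X := 129):
  L = 91
  D = 122
  S = 293 + 5·91 − 2·122 = 504
  W = 296 − 6·122 = -436
  X = 129
  H = -48 + (-436) + 6·129 = 290
Policy C (X := 32):
  L = 91
  D = 122
  S = 293 + 5·91 − 2·122 = 504
  W = 296 − 6·122 = -436
  X = 32
  H = -48 + (-436) + 6·32 = -292
Comparing — Policy A: H=-3248, Policy B: H=290, Policy C: H=-292. Highest is 290 (Policy B).

290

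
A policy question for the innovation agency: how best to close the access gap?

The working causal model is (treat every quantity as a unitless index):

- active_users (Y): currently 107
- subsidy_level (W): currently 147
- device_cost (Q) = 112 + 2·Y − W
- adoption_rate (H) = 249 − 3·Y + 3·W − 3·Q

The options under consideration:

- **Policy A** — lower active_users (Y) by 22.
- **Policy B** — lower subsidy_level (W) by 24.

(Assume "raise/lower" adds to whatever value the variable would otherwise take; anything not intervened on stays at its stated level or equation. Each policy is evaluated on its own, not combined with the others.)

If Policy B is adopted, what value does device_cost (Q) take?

203

Policy B (W − 24):
  Y = 107
  W = 147 − 24 = 123
  Q = 112 + 2·107 − 123 = 203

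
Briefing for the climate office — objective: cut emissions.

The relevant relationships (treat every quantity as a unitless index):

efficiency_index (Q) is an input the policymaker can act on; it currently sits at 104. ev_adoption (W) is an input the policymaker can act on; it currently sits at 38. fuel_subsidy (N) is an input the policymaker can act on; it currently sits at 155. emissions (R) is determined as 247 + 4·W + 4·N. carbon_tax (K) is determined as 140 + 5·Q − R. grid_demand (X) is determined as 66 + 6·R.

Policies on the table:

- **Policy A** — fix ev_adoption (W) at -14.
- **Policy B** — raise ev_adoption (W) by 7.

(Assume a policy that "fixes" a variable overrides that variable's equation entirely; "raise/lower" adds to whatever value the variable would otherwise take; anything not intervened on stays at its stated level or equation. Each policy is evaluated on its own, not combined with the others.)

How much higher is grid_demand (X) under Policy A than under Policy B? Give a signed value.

Policy A (W := -14):
  W = -14
  N = 155
  R = 247 + 4·(-14) + 4·155 = 811
  X = 66 + 6·811 = 4932
Policy B (W + 7):
  W = 38 + 7 = 45
  N = 155
  R = 247 + 4·45 + 4·155 = 1047
  X = 66 + 6·1047 = 6348
X: 4932 − 6348 = -1416

-1416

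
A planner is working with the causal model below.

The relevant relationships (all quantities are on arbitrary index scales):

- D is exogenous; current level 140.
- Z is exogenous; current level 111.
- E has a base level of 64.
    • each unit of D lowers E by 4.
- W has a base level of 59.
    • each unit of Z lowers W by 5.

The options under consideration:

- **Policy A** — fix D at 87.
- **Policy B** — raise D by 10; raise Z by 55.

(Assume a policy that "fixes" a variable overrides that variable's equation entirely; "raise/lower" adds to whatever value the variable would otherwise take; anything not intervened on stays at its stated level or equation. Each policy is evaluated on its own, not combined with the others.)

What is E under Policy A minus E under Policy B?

252

Policy A (D := 87):
  D = 87
  E = 64 − 4·87 = -284
Policy B (D + 10, Z + 55):
  D = 140 + 10 = 150
  E = 64 − 4·150 = -536
E: -284 − (-536) = 252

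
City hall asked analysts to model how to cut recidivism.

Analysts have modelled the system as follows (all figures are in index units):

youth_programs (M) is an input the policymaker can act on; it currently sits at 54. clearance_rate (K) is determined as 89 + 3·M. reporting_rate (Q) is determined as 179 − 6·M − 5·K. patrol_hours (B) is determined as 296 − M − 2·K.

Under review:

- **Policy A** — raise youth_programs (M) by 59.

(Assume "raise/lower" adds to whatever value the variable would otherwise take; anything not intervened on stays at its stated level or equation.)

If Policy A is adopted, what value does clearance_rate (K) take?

Policy A (M + 59):
  M = 54 + 59 = 113
  K = 89 + 3·113 = 428

428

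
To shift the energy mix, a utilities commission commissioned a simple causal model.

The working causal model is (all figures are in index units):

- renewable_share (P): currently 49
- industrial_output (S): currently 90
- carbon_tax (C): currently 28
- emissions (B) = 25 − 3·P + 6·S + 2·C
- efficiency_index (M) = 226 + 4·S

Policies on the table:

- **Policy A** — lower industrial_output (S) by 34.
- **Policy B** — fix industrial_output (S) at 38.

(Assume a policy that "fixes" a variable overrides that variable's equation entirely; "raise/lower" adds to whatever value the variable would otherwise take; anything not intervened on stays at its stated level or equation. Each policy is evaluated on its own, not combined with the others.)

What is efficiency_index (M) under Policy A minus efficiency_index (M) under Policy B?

Policy A (S − 34):
  S = 90 − 34 = 56
  M = 226 + 4·56 = 450
Policy B (S := 38):
  S = 38
  M = 226 + 4·38 = 378
M: 450 − 378 = 72

72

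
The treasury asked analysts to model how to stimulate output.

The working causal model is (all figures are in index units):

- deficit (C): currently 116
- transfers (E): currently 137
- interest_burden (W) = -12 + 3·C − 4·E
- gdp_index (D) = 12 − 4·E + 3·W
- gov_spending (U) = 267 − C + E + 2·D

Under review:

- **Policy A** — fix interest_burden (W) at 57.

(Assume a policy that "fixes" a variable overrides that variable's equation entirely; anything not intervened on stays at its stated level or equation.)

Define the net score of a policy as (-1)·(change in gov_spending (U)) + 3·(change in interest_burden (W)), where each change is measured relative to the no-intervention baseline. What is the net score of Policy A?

-807

Baseline:
  C = 116
  E = 137
  W = -12 + 3·116 − 4·137 = -212
  D = 12 − 4·137 + 3·(-212) = -1172
  U = 267 − 116 + 137 + 2·(-1172) = -2056
Policy A (W := 57):
  C = 116
  E = 137
  W = 57
  D = 12 − 4·137 + 3·57 = -365
  U = 267 − 116 + 137 + 2·(-365) = -442
ΔU = -442 − (-2056) = 1614; ΔW = 57 − (-212) = 269
Score = (-1)·1614 + 3·269 = -807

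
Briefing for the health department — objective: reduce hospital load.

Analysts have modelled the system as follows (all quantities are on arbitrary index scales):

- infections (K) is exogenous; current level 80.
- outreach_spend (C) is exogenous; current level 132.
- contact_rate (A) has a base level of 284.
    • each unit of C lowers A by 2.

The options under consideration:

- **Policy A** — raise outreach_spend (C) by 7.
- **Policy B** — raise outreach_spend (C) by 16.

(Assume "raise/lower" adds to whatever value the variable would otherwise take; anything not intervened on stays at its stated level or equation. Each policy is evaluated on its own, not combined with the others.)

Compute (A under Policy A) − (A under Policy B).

18

Policy A (C + 7):
  C = 132 + 7 = 139
  A = 284 − 2·139 = 6
Policy B (C + 16):
  C = 132 + 16 = 148
  A = 284 − 2·148 = -12
A: 6 − (-12) = 18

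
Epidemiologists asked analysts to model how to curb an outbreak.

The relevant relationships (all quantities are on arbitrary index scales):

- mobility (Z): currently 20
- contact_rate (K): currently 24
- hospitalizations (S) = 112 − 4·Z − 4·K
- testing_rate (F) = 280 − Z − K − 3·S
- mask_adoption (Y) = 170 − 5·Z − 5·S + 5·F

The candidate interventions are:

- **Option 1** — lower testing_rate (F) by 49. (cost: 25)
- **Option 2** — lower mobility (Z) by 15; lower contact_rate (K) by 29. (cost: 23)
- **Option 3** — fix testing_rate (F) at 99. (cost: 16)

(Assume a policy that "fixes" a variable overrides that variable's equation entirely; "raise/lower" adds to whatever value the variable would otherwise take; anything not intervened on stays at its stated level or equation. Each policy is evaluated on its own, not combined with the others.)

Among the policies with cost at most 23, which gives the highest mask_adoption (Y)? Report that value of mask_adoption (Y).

885

Option 2 (Z − 15, K − 29):
  Z = 20 − 15 = 5
  K = 24 − 29 = -5
  S = 112 − 4·5 − 4·(-5) = 112
  F = 280 − 5 − (-5) − 3·112 = -56
  Y = 170 − 5·5 − 5·112 + 5·(-56) = -695
Option 3 (F := 99):
  Z = 20
  K = 24
  S = 112 − 4·20 − 4·24 = -64
  F = 99
  Y = 170 − 5·20 − 5·(-64) + 5·99 = 885
Comparing — Option 2: Y=-695, Option 3: Y=885. Highest is 885 (Option 3).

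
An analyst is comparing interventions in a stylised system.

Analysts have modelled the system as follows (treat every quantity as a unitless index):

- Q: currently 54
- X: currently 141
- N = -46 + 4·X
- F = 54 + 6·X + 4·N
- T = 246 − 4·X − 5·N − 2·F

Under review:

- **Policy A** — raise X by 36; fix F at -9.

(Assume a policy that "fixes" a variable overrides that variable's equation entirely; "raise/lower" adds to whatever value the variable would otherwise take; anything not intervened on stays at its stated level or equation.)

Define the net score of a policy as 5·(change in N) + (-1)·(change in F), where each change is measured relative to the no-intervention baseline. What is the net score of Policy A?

Baseline:
  X = 141
  N = -46 + 4·141 = 518
  F = 54 + 6·141 + 4·518 = 2972
Policy A (X + 36, F := -9):
  X = 141 + 36 = 177
  N = -46 + 4·177 = 662
  F = -9
ΔN = 662 − 518 = 144; ΔF = -9 − 2972 = -2981
Score = 5·144 + (-1)·(-2981) = 3701

3701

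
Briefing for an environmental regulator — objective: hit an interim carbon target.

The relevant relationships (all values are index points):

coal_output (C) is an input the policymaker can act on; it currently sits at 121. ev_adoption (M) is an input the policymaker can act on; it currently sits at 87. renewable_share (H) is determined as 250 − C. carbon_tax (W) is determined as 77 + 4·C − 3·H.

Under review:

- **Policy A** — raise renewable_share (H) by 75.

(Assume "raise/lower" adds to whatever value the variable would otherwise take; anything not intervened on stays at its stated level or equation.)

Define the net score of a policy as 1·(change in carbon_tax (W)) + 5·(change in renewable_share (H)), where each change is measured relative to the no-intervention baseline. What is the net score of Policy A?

Baseline:
  C = 121
  H = 250 − 121 = 129
  W = 77 + 4·121 − 3·129 = 174
Policy A (H + 75):
  C = 121
  H = 250 − 121 (+75 from intervention) = 204
  W = 77 + 4·121 − 3·204 = -51
ΔW = -51 − 174 = -225; ΔH = 204 − 129 = 75
Score = 1·(-225) + 5·75 = 150

150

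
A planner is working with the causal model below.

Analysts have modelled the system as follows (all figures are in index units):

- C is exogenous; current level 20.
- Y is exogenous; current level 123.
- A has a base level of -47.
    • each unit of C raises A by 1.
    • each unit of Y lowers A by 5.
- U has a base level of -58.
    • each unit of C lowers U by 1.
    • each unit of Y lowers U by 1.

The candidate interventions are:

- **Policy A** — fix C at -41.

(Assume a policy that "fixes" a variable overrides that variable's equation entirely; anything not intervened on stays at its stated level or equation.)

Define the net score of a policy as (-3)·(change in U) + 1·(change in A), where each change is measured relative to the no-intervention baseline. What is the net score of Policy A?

Baseline:
  C = 20
  Y = 123
  A = -47 + 20 − 5·123 = -642
  U = -58 − 20 − 123 = -201
Policy A (C := -41):
  C = -41
  Y = 123
  A = -47 + (-41) − 5·123 = -703
  U = -58 − (-41) − 123 = -140
ΔU = -140 − (-201) = 61; ΔA = -703 − (-642) = -61
Score = (-3)·61 + 1·(-61) = -244

-244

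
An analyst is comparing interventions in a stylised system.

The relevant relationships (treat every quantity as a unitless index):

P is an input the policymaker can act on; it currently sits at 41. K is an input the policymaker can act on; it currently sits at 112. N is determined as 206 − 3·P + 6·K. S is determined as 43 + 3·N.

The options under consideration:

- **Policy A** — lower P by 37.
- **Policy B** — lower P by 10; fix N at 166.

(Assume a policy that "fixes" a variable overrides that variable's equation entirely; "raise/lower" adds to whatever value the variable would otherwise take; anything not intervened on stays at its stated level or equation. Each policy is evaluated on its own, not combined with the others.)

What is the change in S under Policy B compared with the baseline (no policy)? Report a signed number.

-1767

Baseline:
  P = 41
  K = 112
  N = 206 − 3·41 + 6·112 = 755
  S = 43 + 3·755 = 2308
Policy B (P − 10, N := 166):
  P = 41 − 10 = 31
  K = 112
  N = 166
  S = 43 + 3·166 = 541
Change in S: 541 − 2308 = -1767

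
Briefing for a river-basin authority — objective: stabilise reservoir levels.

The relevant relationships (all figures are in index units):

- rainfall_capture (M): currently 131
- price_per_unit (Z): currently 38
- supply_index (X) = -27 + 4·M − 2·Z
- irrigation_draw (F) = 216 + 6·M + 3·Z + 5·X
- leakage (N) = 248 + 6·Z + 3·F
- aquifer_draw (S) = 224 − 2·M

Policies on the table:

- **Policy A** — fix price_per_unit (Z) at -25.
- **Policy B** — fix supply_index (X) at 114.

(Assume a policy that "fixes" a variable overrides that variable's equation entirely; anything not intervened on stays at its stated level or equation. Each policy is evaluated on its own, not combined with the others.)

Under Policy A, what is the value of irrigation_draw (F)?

3662

Policy A (Z := -25):
  M = 131
  Z = -25
  X = -27 + 4·131 − 2·(-25) = 547
  F = 216 + 6·131 + 3·(-25) + 5·547 = 3662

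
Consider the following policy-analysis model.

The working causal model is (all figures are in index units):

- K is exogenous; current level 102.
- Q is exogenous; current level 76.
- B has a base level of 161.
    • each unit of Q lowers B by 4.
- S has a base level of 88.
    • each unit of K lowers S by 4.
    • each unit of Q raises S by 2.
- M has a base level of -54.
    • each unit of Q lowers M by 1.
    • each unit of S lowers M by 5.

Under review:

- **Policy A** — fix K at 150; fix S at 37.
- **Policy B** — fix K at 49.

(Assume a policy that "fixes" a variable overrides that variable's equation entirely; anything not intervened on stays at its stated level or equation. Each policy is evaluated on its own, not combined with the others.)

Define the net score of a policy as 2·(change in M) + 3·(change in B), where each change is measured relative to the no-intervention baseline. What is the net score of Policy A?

Baseline:
  K = 102
  Q = 76
  B = 161 − 4·76 = -143
  S = 88 − 4·102 + 2·76 = -168
  M = -54 − 76 − 5·(-168) = 710
Policy A (K := 150, S := 37):
  K = 150
  Q = 76
  B = 161 − 4·76 = -143
  S = 37
  M = -54 − 76 − 5·37 = -315
ΔM = -315 − 710 = -1025; ΔB = -143 − (-143) = 0
Score = 2·(-1025) + 3·0 = -2050

-2050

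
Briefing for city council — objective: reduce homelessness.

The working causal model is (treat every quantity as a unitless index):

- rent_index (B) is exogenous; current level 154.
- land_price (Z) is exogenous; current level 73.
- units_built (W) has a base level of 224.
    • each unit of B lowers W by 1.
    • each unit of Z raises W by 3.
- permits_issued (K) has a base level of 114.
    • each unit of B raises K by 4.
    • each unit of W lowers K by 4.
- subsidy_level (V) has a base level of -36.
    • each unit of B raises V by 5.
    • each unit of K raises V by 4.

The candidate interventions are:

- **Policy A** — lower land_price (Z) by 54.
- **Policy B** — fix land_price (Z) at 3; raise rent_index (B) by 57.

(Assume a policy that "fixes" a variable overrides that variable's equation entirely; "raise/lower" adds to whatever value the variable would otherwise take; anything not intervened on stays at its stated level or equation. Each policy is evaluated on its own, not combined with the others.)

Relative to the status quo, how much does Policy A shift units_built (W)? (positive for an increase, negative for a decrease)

-162

Baseline:
  B = 154
  Z = 73
  W = 224 − 154 + 3·73 = 289
Policy A (Z − 54):
  B = 154
  Z = 73 − 54 = 19
  W = 224 − 154 + 3·19 = 127
Change in W: 127 − 289 = -162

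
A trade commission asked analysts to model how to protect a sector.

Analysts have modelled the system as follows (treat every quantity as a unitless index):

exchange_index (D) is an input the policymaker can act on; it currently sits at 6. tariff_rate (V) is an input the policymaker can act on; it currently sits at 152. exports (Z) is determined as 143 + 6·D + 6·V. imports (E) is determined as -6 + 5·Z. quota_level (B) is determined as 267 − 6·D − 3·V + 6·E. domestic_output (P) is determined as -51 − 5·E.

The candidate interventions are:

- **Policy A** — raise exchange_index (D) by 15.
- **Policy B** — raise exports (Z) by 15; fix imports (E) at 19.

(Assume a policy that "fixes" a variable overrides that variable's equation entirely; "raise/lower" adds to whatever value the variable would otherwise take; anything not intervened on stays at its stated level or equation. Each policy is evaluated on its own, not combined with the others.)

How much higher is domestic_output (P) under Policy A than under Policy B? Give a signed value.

Policy A (D + 15):
  D = 6 + 15 = 21
  V = 152
  Z = 143 + 6·21 + 6·152 = 1181
  E = -6 + 5·1181 = 5899
  P = -51 − 5·5899 = -29546
Policy B (Z + 15, E := 19):
  D = 6
  V = 152
  Z = 143 + 6·6 + 6·152 (+15 from intervention) = 1106
  E = 19
  P = -51 − 5·19 = -146
P: -29546 − (-146) = -29400

-29400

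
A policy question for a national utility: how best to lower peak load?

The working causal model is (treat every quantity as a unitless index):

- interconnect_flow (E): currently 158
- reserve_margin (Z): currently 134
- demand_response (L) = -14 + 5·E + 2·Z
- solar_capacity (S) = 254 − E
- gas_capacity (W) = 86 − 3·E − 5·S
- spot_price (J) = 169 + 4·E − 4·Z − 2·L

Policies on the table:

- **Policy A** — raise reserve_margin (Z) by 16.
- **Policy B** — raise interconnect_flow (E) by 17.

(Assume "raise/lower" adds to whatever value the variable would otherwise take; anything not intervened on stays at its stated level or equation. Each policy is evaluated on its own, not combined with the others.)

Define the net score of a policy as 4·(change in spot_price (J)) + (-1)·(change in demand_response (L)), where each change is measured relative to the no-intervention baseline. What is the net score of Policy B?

Baseline:
  E = 158
  Z = 134
  L = -14 + 5·158 + 2·134 = 1044
  J = 169 + 4·158 − 4·134 − 2·1044 = -1823
Policy B (E + 17):
  E = 158 + 17 = 175
  Z = 134
  L = -14 + 5·175 + 2·134 = 1129
  J = 169 + 4·175 − 4·134 − 2·1129 = -1925
ΔJ = -1925 − (-1823) = -102; ΔL = 1129 − 1044 = 85
Score = 4·(-102) + (-1)·85 = -493

-493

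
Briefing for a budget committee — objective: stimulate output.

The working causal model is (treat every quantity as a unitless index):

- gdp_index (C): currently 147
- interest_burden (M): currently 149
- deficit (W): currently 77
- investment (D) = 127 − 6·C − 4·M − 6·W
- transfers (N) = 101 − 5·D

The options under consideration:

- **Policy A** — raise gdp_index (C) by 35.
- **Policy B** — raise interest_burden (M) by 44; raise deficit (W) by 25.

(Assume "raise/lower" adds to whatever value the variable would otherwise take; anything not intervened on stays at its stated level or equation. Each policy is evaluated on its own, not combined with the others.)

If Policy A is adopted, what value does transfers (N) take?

10216

Policy A (C + 35):
  C = 147 + 35 = 182
  M = 149
  W = 77
  D = 127 − 6·182 − 4·149 − 6·77 = -2023
  N = 101 − 5·(-2023) = 10216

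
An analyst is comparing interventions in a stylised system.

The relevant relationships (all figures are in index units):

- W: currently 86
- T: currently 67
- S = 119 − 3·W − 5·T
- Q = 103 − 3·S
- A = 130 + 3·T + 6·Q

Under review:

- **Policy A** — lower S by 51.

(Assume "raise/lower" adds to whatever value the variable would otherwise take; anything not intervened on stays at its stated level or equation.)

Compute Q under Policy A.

1678

Policy A (S − 51):
  W = 86
  T = 67
  S = 119 − 3·86 − 5·67 (−51 from intervention) = -525
  Q = 103 − 3·(-525) = 1678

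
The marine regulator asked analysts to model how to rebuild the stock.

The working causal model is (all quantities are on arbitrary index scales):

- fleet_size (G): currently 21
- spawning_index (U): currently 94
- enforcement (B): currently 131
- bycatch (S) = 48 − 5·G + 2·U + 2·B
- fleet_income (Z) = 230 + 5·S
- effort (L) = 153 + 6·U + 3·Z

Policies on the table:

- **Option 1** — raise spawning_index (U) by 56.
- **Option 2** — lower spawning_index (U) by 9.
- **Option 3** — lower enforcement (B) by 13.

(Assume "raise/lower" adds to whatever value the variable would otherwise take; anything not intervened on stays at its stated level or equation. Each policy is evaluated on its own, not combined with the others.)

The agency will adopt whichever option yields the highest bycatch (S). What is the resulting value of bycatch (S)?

505

Option 1 (U + 56):
  G = 21
  U = 94 + 56 = 150
  B = 131
  S = 48 − 5·21 + 2·150 + 2·131 = 505
Option 2 (U − 9):
  G = 21
  U = 94 − 9 = 85
  B = 131
  S = 48 − 5·21 + 2·85 + 2·131 = 375
Option 3 (B − 13):
  G = 21
  U = 94
  B = 131 − 13 = 118
  S = 48 − 5·21 + 2·94 + 2·118 = 367
Comparing — Option 1: S=505, Option 2: S=375, Option 3: S=367. Highest is 505 (Option 1).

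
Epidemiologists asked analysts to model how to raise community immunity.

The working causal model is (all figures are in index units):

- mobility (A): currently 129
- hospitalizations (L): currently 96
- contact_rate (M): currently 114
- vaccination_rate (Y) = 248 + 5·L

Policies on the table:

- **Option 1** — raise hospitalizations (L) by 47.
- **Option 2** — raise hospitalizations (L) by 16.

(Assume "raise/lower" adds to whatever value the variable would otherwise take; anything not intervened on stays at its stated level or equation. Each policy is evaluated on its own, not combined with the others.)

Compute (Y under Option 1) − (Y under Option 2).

155

Option 1 (L + 47):
  L = 96 + 47 = 143
  Y = 248 + 5·143 = 963
Option 2 (L + 16):
  L = 96 + 16 = 112
  Y = 248 + 5·112 = 808
Y: 963 − 808 = 155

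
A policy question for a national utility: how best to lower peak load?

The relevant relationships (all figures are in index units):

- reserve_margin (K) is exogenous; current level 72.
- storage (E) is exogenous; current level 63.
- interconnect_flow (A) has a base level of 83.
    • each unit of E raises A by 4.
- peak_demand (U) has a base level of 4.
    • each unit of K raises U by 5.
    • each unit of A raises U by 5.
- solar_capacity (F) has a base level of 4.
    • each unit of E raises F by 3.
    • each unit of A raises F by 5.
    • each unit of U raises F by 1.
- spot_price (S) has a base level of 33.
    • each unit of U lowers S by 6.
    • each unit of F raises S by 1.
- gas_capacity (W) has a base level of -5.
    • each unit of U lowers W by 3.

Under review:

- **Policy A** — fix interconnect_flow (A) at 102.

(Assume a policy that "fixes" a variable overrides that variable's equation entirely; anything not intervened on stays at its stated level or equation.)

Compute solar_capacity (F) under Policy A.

1577

Policy A (A := 102):
  K = 72
  E = 63
  A = 102
  U = 4 + 5·72 + 5·102 = 874
  F = 4 + 3·63 + 5·102 + 874 = 1577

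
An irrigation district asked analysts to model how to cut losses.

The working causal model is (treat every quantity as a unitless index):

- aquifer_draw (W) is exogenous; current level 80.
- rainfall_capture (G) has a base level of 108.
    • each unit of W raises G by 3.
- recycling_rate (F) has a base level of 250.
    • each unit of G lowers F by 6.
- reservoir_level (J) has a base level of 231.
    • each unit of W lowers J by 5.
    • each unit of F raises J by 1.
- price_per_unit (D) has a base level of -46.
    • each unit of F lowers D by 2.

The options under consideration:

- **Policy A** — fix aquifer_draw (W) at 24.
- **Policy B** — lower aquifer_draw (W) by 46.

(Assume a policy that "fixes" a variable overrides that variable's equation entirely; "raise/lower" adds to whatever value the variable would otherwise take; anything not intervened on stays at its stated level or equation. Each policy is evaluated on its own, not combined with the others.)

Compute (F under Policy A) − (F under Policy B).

Policy A (W := 24):
  W = 24
  G = 108 + 3·24 = 180
  F = 250 − 6·180 = -830
Policy B (W − 46):
  W = 80 − 46 = 34
  G = 108 + 3·34 = 210
  F = 250 − 6·210 = -1010
F: -830 − (-1010) = 180

180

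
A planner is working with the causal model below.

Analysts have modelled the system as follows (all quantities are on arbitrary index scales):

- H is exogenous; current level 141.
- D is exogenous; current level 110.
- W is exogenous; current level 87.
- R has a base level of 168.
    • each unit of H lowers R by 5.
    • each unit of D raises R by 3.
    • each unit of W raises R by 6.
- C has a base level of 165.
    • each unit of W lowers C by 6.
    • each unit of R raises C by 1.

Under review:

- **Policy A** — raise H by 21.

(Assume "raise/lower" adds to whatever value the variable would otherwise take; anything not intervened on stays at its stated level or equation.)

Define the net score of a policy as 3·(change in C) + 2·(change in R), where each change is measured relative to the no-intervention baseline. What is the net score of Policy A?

-525

Baseline:
  H = 141
  D = 110
  W = 87
  R = 168 − 5·141 + 3·110 + 6·87 = 315
  C = 165 − 6·87 + 315 = -42
Policy A (H + 21):
  H = 141 + 21 = 162
  D = 110
  W = 87
  R = 168 − 5·162 + 3·110 + 6·87 = 210
  C = 165 − 6·87 + 210 = -147
ΔC = -147 − (-42) = -105; ΔR = 210 − 315 = -105
Score = 3·(-105) + 2·(-105) = -525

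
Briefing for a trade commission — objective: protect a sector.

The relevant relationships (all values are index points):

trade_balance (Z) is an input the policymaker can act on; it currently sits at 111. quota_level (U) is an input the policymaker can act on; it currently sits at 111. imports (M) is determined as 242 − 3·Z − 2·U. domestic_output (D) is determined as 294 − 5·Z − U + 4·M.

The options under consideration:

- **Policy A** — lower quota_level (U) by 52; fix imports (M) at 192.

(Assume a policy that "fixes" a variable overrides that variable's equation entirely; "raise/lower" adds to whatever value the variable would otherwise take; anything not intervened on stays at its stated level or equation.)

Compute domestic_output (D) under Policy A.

448

Policy A (U − 52, M := 192):
  Z = 111
  U = 111 − 52 = 59
  M = 192
  D = 294 − 5·111 − 59 + 4·192 = 448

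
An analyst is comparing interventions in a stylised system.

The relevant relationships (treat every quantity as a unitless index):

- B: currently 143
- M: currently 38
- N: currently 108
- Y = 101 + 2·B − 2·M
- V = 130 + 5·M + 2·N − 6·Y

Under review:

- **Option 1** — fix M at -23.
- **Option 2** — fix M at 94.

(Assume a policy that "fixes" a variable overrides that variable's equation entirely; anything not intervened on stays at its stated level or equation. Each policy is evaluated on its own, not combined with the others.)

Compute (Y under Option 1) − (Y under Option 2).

Option 1 (M := -23):
  B = 143
  M = -23
  Y = 101 + 2·143 − 2·(-23) = 433
Option 2 (M := 94):
  B = 143
  M = 94
  Y = 101 + 2·143 − 2·94 = 199
Y: 433 − 199 = 234

234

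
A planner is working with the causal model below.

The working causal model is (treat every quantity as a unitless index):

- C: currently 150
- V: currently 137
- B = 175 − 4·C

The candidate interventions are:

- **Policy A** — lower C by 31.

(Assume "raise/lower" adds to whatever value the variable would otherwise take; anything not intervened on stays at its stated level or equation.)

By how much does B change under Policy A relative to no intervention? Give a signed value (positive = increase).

124

Baseline:
  C = 150
  B = 175 − 4·150 = -425
Policy A (C − 31):
  C = 150 − 31 = 119
  B = 175 − 4·119 = -301
Change in B: -301 − (-425) = 124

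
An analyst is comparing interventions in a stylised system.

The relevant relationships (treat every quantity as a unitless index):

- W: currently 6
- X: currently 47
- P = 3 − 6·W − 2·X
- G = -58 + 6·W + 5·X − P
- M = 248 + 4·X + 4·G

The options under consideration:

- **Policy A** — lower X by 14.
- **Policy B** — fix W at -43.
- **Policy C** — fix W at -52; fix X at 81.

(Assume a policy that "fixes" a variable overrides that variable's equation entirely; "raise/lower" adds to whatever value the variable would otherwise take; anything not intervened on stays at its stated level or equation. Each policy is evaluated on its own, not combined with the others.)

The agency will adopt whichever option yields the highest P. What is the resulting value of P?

Policy A (X − 14):
  W = 6
  X = 47 − 14 = 33
  P = 3 − 6·6 − 2·33 = -99
Policy B (W := -43):
  W = -43
  X = 47
  P = 3 − 6·(-43) − 2·47 = 167
Policy C (W := -52, X := 81):
  W = -52
  X = 81
  P = 3 − 6·(-52) − 2·81 = 153
Comparing — Policy A: P=-99, Policy B: P=167, Policy C: P=153. Highest is 167 (Policy B).

167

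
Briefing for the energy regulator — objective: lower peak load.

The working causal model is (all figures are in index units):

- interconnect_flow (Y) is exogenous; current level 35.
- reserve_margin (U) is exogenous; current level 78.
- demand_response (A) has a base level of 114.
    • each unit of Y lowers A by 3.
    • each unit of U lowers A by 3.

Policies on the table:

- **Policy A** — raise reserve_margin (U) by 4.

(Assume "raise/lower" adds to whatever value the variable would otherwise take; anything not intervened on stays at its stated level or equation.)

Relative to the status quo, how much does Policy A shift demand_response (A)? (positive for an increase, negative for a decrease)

-12

Baseline:
  Y = 35
  U = 78
  A = 114 − 3·35 − 3·78 = -225
Policy A (U + 4):
  Y = 35
  U = 78 + 4 = 82
  A = 114 − 3·35 − 3·82 = -237
Change in A: -237 − (-225) = -12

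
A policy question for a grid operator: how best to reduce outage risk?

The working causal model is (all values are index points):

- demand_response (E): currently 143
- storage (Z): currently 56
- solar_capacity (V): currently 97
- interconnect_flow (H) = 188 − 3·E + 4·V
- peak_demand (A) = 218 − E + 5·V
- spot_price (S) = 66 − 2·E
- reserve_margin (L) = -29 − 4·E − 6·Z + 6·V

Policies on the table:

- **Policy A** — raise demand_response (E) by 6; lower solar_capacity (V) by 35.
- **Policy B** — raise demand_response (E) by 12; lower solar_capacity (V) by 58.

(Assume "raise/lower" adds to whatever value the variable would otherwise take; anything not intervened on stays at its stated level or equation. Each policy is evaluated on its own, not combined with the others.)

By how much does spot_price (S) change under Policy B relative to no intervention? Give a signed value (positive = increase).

-24

Baseline:
  E = 143
  S = 66 − 2·143 = -220
Policy B (E + 12, V − 58):
  E = 143 + 12 = 155
  S = 66 − 2·155 = -244
Change in S: -244 − (-220) = -24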